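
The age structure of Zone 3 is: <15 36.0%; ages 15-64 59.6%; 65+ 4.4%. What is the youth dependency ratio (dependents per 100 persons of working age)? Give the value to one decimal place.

Youth dependency ratio: 60.4

Youth dependency ratio = 36.0 / 59.6 × 100 = 60.4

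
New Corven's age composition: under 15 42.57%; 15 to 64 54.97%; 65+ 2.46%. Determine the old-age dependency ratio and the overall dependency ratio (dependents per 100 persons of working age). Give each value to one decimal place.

Old-age dependency ratio = 2.46 / 54.97 × 100 = 4.5
Total dependency ratio = (42.57 + 2.46) / 54.97 × 100 = 45.03 / 54.97 × 100 = 81.9

Old-age dependency ratio: 4.5
Total dependency ratio: 81.9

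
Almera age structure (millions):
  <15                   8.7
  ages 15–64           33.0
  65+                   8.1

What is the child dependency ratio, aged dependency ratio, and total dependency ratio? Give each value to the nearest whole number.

Youth dependency ratio: 26
Old-age dependency ratio: 25
Total dependency ratio: 51

Youth dependency ratio = 8.7 / 33.0 × 100 = 26
Old-age dependency ratio = 8.1 / 33.0 × 100 = 25
Total dependency ratio = (8.7 + 8.1) / 33.0 × 100 = 16.8 / 33.0 × 100 = 51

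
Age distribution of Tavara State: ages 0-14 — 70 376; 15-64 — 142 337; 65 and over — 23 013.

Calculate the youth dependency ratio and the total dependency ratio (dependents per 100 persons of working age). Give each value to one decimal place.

Youth dependency ratio = 70 376 / 142 337 × 100 = 49.4
Total dependency ratio = (70 376 + 23 013) / 142 337 × 100 = 93 389 / 142 337 × 100 = 65.6

Youth dependency ratio: 49.4
Total dependency ratio: 65.6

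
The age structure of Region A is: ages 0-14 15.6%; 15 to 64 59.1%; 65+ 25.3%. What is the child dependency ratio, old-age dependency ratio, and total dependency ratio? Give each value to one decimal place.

Youth dependency ratio = 15.6 / 59.1 × 100 = 26.4
Old-age dependency ratio = 25.3 / 59.1 × 100 = 42.8
Total dependency ratio = (15.6 + 25.3) / 59.1 × 100 = 40.9 / 59.1 × 100 = 69.2

Youth dependency ratio: 26.4
Old-age dependency ratio: 42.8
Total dependency ratio: 69.2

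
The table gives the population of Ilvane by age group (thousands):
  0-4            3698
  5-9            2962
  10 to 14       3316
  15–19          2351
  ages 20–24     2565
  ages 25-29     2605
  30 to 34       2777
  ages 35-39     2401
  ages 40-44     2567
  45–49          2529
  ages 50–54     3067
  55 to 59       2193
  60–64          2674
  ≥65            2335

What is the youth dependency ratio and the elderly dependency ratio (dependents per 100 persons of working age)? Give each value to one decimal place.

Youth dependency ratio: 38.8
Old-age dependency ratio: 9.1

0–14: 3698 + 2962 + 3316 = 9976
15–64: 2351 + 2565 + 2605 + 2777 + 2401 + 2567 + 2529 + 3067 + 2193 + 2674 = 25729
65+: 2335
Youth dependency ratio = 9976 / 25729 × 100 = 38.8
Old-age dependency ratio = 2335 / 25729 × 100 = 9.1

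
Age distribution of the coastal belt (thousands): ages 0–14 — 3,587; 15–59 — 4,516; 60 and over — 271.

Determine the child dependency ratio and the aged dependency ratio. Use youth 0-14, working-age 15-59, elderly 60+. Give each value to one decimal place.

Youth dependency ratio = 3,587 / 4,516 × 100 = 79.4
Old-age dependency ratio = 271 / 4,516 × 100 = 6.0

Youth dependency ratio: 79.4
Old-age dependency ratio: 6.0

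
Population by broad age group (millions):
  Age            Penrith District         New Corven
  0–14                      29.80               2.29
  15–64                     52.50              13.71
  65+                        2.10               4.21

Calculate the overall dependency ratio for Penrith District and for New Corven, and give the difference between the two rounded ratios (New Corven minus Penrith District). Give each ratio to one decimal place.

Penrith District: (29.80 + 2.10) / 52.50 × 100 = 31.90 / 52.50 × 100 = 60.8
New Corven: (2.29 + 4.21) / 13.71 × 100 = 6.50 / 13.71 × 100 = 47.4

Penrith District: 60.8
New Corven: 47.4
Difference: -13.4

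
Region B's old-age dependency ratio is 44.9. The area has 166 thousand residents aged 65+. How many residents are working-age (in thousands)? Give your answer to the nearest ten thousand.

Working-age: 370

Old-age dependency ratio = elderly / working-age × 100
44.9 = 166 / W × 100
⇒ 370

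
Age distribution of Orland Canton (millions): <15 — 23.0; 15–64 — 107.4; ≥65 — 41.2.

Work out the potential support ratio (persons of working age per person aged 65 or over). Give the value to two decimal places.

Potential support ratio = 107.4 / 41.2 = 2.61

Potential support ratio: 2.61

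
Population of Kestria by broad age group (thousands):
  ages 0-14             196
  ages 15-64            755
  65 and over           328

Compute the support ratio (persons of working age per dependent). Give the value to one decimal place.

Support ratio: 1.4

Support ratio = 755 / (196 + 328) = 755 / 524 = 1.4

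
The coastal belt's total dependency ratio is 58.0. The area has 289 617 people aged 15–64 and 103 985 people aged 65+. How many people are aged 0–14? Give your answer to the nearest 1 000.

Total dependency ratio = (youth + elderly) / working-age × 100
58.0 = (Y + 103 985) / 289 617 × 100
⇒ 64 000

Aged 0–14: 64 000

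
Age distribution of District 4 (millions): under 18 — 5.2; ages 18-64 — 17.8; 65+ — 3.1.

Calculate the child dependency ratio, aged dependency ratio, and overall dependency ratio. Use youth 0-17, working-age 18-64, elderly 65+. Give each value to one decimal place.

Youth dependency ratio: 29.2
Old-age dependency ratio: 17.4
Total dependency ratio: 46.6

Youth dependency ratio = 5.2 / 17.8 × 100 = 29.2
Old-age dependency ratio = 3.1 / 17.8 × 100 = 17.4
Total dependency ratio = (5.2 + 3.1) / 17.8 × 100 = 8.3 / 17.8 × 100 = 46.6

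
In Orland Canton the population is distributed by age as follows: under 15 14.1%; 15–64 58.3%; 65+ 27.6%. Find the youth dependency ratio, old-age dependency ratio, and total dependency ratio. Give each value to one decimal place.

Youth dependency ratio: 24.2
Old-age dependency ratio: 47.3
Total dependency ratio: 71.5

Youth dependency ratio = 14.1 / 58.3 × 100 = 24.2
Old-age dependency ratio = 27.6 / 58.3 × 100 = 47.3
Total dependency ratio = (14.1 + 27.6) / 58.3 × 100 = 41.7 / 58.3 × 100 = 71.5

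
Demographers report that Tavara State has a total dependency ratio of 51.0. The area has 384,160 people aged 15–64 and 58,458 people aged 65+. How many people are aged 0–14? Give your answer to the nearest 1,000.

Aged 0–14: 137,000

Total dependency ratio = (youth + elderly) / working-age × 100
51.0 = (Y + 58,458) / 384,160 × 100
⇒ 137,000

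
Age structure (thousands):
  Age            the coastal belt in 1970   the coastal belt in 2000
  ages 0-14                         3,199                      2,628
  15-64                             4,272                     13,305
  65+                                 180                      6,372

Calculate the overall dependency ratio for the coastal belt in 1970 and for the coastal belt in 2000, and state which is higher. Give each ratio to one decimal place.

the coastal belt in 1970: (3,199 + 180) / 4,272 × 100 = 3,379 / 4,272 × 100 = 79.1
the coastal belt in 2000: (2,628 + 6,372) / 13,305 × 100 = 9,000 / 13,305 × 100 = 67.6

the coastal belt in 1970: 79.1
the coastal belt in 2000: 67.6
Higher: the coastal belt in 1970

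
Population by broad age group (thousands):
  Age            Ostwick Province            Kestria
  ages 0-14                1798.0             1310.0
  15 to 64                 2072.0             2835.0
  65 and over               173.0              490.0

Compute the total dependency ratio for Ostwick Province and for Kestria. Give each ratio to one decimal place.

Ostwick Province: (1798.0 + 173.0) / 2072.0 × 100 = 1971.0 / 2072.0 × 100 = 95.1
Kestria: (1310.0 + 490.0) / 2835.0 × 100 = 1800.0 / 2835.0 × 100 = 63.5

Ostwick Province: 95.1
Kestria: 63.5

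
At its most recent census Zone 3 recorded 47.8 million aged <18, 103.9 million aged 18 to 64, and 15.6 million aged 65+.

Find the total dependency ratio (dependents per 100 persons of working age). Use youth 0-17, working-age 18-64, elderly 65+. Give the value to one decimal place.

Total dependency ratio: 61.0

Total dependency ratio = (47.8 + 15.6) / 103.9 × 100 = 63.4 / 103.9 × 100 = 61.0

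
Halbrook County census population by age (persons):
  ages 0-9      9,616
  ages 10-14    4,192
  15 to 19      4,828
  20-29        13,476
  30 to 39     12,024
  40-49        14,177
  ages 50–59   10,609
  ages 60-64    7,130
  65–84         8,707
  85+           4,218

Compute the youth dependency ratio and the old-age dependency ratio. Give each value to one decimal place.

Youth dependency ratio: 22.2
Old-age dependency ratio: 20.8

0–14: 9,616 + 4,192 = 13,808
15–64: 4,828 + 13,476 + 12,024 + 14,177 + 10,609 + 7,130 = 62,244
65+: 8,707 + 4,218 = 12,925
Youth dependency ratio = 13,808 / 62,244 × 100 = 22.2
Old-age dependency ratio = 12,925 / 62,244 × 100 = 20.8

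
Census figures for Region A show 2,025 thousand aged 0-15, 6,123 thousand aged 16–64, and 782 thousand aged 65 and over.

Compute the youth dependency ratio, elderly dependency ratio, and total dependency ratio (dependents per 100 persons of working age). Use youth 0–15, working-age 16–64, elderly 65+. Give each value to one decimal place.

Youth dependency ratio: 33.1
Old-age dependency ratio: 12.8
Total dependency ratio: 45.8

Youth dependency ratio = 2,025 / 6,123 × 100 = 33.1
Old-age dependency ratio = 782 / 6,123 × 100 = 12.8
Total dependency ratio = (2,025 + 782) / 6,123 × 100 = 2,807 / 6,123 × 100 = 45.8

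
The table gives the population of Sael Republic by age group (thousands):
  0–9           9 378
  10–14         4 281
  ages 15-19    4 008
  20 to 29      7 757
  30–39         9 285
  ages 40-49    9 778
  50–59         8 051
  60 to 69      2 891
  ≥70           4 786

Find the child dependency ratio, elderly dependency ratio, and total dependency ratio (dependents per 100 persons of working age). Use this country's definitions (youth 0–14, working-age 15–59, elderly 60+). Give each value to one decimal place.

Youth dependency ratio: 35.1
Old-age dependency ratio: 19.7
Total dependency ratio: 54.9

0–14: 9 378 + 4 281 = 13 659
15–59: 4 008 + 7 757 + 9 285 + 9 778 + 8 051 = 38 879
60+: 2 891 + 4 786 = 7 677
Youth dependency ratio = 13 659 / 38 879 × 100 = 35.1
Old-age dependency ratio = 7 677 / 38 879 × 100 = 19.7
Total dependency ratio = (13 659 + 7 677) / 38 879 × 100 = 21 336 / 38 879 × 100 = 54.9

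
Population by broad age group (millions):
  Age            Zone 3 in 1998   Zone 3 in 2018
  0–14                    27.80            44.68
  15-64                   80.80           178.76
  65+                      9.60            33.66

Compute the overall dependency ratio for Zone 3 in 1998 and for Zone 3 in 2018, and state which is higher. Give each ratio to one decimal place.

Zone 3 in 1998: (27.80 + 9.60) / 80.80 × 100 = 37.40 / 80.80 × 100 = 46.3
Zone 3 in 2018: (44.68 + 33.66) / 178.76 × 100 = 78.34 / 178.76 × 100 = 43.8

Zone 3 in 1998: 46.3
Zone 3 in 2018: 43.8
Higher: Zone 3 in 1998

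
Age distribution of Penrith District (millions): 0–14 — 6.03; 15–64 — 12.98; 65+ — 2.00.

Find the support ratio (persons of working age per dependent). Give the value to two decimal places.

Support ratio: 1.62

Support ratio = 12.98 / (6.03 + 2.00) = 12.98 / 8.03 = 1.62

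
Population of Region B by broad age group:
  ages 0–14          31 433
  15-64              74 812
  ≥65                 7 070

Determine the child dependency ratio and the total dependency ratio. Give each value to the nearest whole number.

Youth dependency ratio = 31 433 / 74 812 × 100 = 42
Total dependency ratio = (31 433 + 7 070) / 74 812 × 100 = 38 503 / 74 812 × 100 = 51

Youth dependency ratio: 42
Total dependency ratio: 51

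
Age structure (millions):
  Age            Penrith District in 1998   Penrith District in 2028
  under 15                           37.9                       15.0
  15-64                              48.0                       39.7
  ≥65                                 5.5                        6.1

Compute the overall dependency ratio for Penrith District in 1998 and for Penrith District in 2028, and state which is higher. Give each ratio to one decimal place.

Penrith District in 1998: (37.9 + 5.5) / 48.0 × 100 = 43.4 / 48.0 × 100 = 90.4
Penrith District in 2028: (15.0 + 6.1) / 39.7 × 100 = 21.1 / 39.7 × 100 = 53.1

Penrith District in 1998: 90.4
Penrith District in 2028: 53.1
Higher: Penrith District in 1998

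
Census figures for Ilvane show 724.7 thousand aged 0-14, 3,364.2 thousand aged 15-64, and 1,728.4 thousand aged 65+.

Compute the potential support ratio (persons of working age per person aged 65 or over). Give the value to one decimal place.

Potential support ratio: 1.9

Potential support ratio = 3,364.2 / 1,728.4 = 1.9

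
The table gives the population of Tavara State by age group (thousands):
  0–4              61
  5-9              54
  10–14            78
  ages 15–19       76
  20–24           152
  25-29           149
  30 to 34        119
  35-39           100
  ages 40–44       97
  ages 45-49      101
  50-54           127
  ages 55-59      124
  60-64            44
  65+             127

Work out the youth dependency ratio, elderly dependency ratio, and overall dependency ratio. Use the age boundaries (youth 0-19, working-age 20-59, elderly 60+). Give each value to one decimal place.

Youth dependency ratio: 27.8
Old-age dependency ratio: 17.6
Total dependency ratio: 45.4

0–19: 61 + 54 + 78 + 76 = 269
20–59: 152 + 149 + 119 + 100 + 97 + 101 + 127 + 124 = 969
60+: 44 + 127 = 171
Youth dependency ratio = 269 / 969 × 100 = 27.8
Old-age dependency ratio = 171 / 969 × 100 = 17.6
Total dependency ratio = (269 + 171) / 969 × 100 = 440 / 969 × 100 = 45.4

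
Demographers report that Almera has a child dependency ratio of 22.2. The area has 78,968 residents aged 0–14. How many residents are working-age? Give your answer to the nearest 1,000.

Working-age: 356,000

Youth dependency ratio = youth / working-age × 100
22.2 = 78,968 / W × 100
⇒ 356,000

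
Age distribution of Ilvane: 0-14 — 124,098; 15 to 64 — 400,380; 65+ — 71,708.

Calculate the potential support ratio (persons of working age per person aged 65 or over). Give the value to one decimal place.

Potential support ratio: 5.6

Potential support ratio = 400,380 / 71,708 = 5.6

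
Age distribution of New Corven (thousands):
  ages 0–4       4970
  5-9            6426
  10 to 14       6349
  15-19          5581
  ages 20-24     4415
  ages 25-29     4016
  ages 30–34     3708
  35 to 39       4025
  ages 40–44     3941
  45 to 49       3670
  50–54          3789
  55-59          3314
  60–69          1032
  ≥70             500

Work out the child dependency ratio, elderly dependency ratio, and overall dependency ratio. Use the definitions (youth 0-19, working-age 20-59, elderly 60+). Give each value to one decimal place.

0–19: 4970 + 6426 + 6349 + 5581 = 23326
20–59: 4415 + 4016 + 3708 + 4025 + 3941 + 3670 + 3789 + 3314 = 30878
60+: 1032 + 500 = 1532
Youth dependency ratio = 23326 / 30878 × 100 = 75.5
Old-age dependency ratio = 1532 / 30878 × 100 = 5.0
Total dependency ratio = (23326 + 1532) / 30878 × 100 = 24858 / 30878 × 100 = 80.5

Youth dependency ratio: 75.5
Old-age dependency ratio: 5.0
Total dependency ratio: 80.5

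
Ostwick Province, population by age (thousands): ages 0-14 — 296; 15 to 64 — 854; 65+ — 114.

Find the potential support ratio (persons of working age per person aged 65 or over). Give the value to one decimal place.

Potential support ratio: 7.5

Potential support ratio = 854 / 114 = 7.5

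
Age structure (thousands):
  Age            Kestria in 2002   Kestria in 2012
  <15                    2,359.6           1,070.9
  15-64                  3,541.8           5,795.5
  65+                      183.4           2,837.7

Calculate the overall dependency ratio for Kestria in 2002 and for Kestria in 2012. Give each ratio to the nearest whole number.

Kestria in 2002: (2,359.6 + 183.4) / 3,541.8 × 100 = 2,543.0 / 3,541.8 × 100 = 72
Kestria in 2012: (1,070.9 + 2,837.7) / 5,795.5 × 100 = 3,908.6 / 5,795.5 × 100 = 67

Kestria in 2002: 72
Kestria in 2012: 67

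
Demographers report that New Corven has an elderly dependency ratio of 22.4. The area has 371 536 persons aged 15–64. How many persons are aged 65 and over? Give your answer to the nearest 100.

Aged 65 and over: 83 200

Old-age dependency ratio = elderly / working-age × 100
22.4 = E / 371 536 × 100
⇒ 83 200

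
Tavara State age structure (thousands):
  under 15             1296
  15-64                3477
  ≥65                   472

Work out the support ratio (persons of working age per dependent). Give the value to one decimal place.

Support ratio = 3477 / (1296 + 472) = 3477 / 1768 = 2.0

Support ratio: 2.0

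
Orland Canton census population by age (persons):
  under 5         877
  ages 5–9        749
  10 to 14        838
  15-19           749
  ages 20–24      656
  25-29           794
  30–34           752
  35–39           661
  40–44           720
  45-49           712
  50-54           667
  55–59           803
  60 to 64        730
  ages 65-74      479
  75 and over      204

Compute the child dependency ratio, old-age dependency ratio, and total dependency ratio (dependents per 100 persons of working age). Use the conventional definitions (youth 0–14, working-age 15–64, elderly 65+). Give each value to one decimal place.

Youth dependency ratio: 34.0
Old-age dependency ratio: 9.4
Total dependency ratio: 43.4

0–14: 877 + 749 + 838 = 2,464
15–64: 749 + 656 + 794 + 752 + 661 + 720 + 712 + 667 + 803 + 730 = 7,244
65+: 479 + 204 = 683
Youth dependency ratio = 2,464 / 7,244 × 100 = 34.0
Old-age dependency ratio = 683 / 7,244 × 100 = 9.4
Total dependency ratio = (2,464 + 683) / 7,244 × 100 = 3,147 / 7,244 × 100 = 43.4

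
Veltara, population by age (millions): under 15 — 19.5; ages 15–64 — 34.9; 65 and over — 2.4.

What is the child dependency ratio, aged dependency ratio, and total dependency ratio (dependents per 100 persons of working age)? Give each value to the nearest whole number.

Youth dependency ratio = 19.5 / 34.9 × 100 = 56
Old-age dependency ratio = 2.4 / 34.9 × 100 = 7
Total dependency ratio = (19.5 + 2.4) / 34.9 × 100 = 21.9 / 34.9 × 100 = 63

Youth dependency ratio: 56
Old-age dependency ratio: 7
Total dependency ratio: 63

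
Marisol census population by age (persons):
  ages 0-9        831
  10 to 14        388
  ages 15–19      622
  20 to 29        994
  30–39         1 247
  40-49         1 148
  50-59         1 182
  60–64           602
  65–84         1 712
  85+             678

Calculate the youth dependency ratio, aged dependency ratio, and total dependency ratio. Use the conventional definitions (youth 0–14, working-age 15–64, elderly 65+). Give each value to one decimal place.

0–14: 831 + 388 = 1 219
15–64: 622 + 994 + 1 247 + 1 148 + 1 182 + 602 = 5 795
65+: 1 712 + 678 = 2 390
Youth dependency ratio = 1 219 / 5 795 × 100 = 21.0
Old-age dependency ratio = 2 390 / 5 795 × 100 = 41.2
Total dependency ratio = (1 219 + 2 390) / 5 795 × 100 = 3 609 / 5 795 × 100 = 62.3

Youth dependency ratio: 21.0
Old-age dependency ratio: 41.2
Total dependency ratio: 62.3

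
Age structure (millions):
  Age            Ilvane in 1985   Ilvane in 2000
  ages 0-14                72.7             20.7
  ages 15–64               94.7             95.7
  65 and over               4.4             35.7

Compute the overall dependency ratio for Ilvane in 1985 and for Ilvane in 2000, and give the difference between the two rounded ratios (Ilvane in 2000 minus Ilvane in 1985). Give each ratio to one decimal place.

Ilvane in 1985: 81.4
Ilvane in 2000: 58.9
Difference: -22.5

Ilvane in 1985: (72.7 + 4.4) / 94.7 × 100 = 77.1 / 94.7 × 100 = 81.4
Ilvane in 2000: (20.7 + 35.7) / 95.7 × 100 = 56.4 / 95.7 × 100 = 58.9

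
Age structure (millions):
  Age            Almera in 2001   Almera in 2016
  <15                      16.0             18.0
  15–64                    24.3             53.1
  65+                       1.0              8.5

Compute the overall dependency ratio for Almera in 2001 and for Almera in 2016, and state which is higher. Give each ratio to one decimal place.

Almera in 2001: (16.0 + 1.0) / 24.3 × 100 = 17.0 / 24.3 × 100 = 70.0
Almera in 2016: (18.0 + 8.5) / 53.1 × 100 = 26.5 / 53.1 × 100 = 49.9

Almera in 2001: 70.0
Almera in 2016: 49.9
Higher: Almera in 2001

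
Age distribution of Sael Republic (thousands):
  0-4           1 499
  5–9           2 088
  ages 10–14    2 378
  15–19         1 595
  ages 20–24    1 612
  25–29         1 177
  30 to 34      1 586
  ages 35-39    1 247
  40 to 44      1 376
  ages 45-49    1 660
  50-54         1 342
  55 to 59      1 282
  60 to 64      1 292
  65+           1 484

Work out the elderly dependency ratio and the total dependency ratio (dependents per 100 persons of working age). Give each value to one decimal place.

Old-age dependency ratio: 10.5
Total dependency ratio: 52.6

0–14: 1 499 + 2 088 + 2 378 = 5 965
15–64: 1 595 + 1 612 + 1 177 + 1 586 + 1 247 + 1 376 + 1 660 + 1 342 + 1 282 + 1 292 = 14 169
65+: 1 484
Old-age dependency ratio = 1 484 / 14 169 × 100 = 10.5
Total dependency ratio = (5 965 + 1 484) / 14 169 × 100 = 7 449 / 14 169 × 100 = 52.6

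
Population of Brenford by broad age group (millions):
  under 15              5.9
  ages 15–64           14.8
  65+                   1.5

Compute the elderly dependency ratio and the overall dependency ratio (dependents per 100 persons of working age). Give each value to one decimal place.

Old-age dependency ratio: 10.1
Total dependency ratio: 50.0

Old-age dependency ratio = 1.5 / 14.8 × 100 = 10.1
Total dependency ratio = (5.9 + 1.5) / 14.8 × 100 = 7.4 / 14.8 × 100 = 50.0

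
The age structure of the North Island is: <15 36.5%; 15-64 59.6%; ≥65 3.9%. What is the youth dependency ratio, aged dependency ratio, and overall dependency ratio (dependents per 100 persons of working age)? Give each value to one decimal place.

Youth dependency ratio = 36.5 / 59.6 × 100 = 61.2
Old-age dependency ratio = 3.9 / 59.6 × 100 = 6.5
Total dependency ratio = (36.5 + 3.9) / 59.6 × 100 = 40.4 / 59.6 × 100 = 67.8

Youth dependency ratio: 61.2
Old-age dependency ratio: 6.5
Total dependency ratio: 67.8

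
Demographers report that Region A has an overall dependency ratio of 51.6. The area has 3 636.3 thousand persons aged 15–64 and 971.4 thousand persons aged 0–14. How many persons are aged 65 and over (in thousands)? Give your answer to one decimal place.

Aged 65 and over: 904.9

Total dependency ratio = (youth + elderly) / working-age × 100
51.6 = (971.4 + E) / 3 636.3 × 100
⇒ 904.9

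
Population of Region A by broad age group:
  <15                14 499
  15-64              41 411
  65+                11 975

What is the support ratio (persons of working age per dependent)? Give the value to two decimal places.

Support ratio: 1.56

Support ratio = 41 411 / (14 499 + 11 975) = 41 411 / 26 474 = 1.56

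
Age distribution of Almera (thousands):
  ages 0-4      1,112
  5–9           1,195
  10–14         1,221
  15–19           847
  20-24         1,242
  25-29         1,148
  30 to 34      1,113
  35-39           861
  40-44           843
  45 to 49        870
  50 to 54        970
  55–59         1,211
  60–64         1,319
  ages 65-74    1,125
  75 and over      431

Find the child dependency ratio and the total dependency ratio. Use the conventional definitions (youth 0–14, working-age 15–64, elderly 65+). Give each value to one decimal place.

0–14: 1,112 + 1,195 + 1,221 = 3,528
15–64: 847 + 1,242 + 1,148 + 1,113 + 861 + 843 + 870 + 970 + 1,211 + 1,319 = 10,424
65+: 1,125 + 431 = 1,556
Youth dependency ratio = 3,528 / 10,424 × 100 = 33.8
Total dependency ratio = (3,528 + 1,556) / 10,424 × 100 = 5,084 / 10,424 × 100 = 48.8

Youth dependency ratio: 33.8
Total dependency ratio: 48.8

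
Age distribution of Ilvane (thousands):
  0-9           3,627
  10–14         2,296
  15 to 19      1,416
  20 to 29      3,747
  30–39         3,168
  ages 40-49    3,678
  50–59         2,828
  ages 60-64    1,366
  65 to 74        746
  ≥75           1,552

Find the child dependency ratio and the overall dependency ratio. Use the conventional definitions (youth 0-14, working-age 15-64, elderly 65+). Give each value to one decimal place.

0–14: 3,627 + 2,296 = 5,923
15–64: 1,416 + 3,747 + 3,168 + 3,678 + 2,828 + 1,366 = 16,203
65+: 746 + 1,552 = 2,298
Youth dependency ratio = 5,923 / 16,203 × 100 = 36.6
Total dependency ratio = (5,923 + 2,298) / 16,203 × 100 = 8,221 / 16,203 × 100 = 50.7

Youth dependency ratio: 36.6
Total dependency ratio: 50.7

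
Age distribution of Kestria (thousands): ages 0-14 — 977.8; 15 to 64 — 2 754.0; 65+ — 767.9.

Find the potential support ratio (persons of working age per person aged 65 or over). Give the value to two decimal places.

Potential support ratio = 2 754.0 / 767.9 = 3.59

Potential support ratio: 3.59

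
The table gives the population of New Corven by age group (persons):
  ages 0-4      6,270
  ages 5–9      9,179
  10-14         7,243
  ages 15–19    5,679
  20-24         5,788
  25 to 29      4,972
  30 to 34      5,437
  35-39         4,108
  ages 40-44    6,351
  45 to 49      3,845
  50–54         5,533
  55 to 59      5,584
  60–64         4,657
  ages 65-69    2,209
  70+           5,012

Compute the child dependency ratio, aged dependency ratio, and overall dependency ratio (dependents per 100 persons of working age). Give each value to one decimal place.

Youth dependency ratio: 43.7
Old-age dependency ratio: 13.9
Total dependency ratio: 57.6

0–14: 6,270 + 9,179 + 7,243 = 22,692
15–64: 5,679 + 5,788 + 4,972 + 5,437 + 4,108 + 6,351 + 3,845 + 5,533 + 5,584 + 4,657 = 51,954
65+: 2,209 + 5,012 = 7,221
Youth dependency ratio = 22,692 / 51,954 × 100 = 43.7
Old-age dependency ratio = 7,221 / 51,954 × 100 = 13.9
Total dependency ratio = (22,692 + 7,221) / 51,954 × 100 = 29,913 / 51,954 × 100 = 57.6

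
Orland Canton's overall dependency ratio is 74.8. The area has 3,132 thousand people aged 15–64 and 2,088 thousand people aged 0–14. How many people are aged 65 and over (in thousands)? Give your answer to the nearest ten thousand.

Aged 65 and over: 250

Total dependency ratio = (youth + elderly) / working-age × 100
74.8 = (2,088 + E) / 3,132 × 100
⇒ 250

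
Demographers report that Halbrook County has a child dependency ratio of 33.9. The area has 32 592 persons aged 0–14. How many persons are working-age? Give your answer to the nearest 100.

Working-age: 96 100

Youth dependency ratio = youth / working-age × 100
33.9 = 32 592 / W × 100
⇒ 96 100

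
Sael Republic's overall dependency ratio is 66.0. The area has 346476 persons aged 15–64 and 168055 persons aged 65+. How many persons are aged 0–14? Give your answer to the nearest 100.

Aged 0–14: 60600

Total dependency ratio = (youth + elderly) / working-age × 100
66.0 = (Y + 168055) / 346476 × 100
⇒ 60600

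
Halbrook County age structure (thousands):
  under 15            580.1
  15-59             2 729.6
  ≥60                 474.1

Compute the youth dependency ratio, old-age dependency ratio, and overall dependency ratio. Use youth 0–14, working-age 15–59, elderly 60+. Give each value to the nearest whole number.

Youth dependency ratio = 580.1 / 2 729.6 × 100 = 21
Old-age dependency ratio = 474.1 / 2 729.6 × 100 = 17
Total dependency ratio = (580.1 + 474.1) / 2 729.6 × 100 = 1 054.2 / 2 729.6 × 100 = 39

Youth dependency ratio: 21
Old-age dependency ratio: 17
Total dependency ratio: 39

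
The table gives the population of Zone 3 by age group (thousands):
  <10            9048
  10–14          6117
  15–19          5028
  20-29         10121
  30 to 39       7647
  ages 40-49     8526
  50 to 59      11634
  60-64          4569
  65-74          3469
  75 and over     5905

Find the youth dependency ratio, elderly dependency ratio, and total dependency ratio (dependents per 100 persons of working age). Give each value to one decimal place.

0–14: 9048 + 6117 = 15165
15–64: 5028 + 10121 + 7647 + 8526 + 11634 + 4569 = 47525
65+: 3469 + 5905 = 9374
Youth dependency ratio = 15165 / 47525 × 100 = 31.9
Old-age dependency ratio = 9374 / 47525 × 100 = 19.7
Total dependency ratio = (15165 + 9374) / 47525 × 100 = 24539 / 47525 × 100 = 51.6

Youth dependency ratio: 31.9
Old-age dependency ratio: 19.7
Total dependency ratio: 51.6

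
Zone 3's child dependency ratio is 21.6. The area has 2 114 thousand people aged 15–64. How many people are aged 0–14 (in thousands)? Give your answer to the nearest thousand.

Youth dependency ratio = youth / working-age × 100
21.6 = Y / 2 114 × 100
⇒ 457

Aged 0–14: 457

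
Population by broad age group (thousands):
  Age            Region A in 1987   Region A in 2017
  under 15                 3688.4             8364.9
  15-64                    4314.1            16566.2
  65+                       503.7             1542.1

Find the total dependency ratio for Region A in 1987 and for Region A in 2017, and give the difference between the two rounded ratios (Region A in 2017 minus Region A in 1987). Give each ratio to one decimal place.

Region A in 1987: (3688.4 + 503.7) / 4314.1 × 100 = 4192.1 / 4314.1 × 100 = 97.2
Region A in 2017: (8364.9 + 1542.1) / 16566.2 × 100 = 9907.0 / 16566.2 × 100 = 59.8

Region A in 1987: 97.2
Region A in 2017: 59.8
Difference: -37.4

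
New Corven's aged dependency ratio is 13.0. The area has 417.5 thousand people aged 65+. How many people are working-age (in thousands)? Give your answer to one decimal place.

Old-age dependency ratio = elderly / working-age × 100
13.0 = 417.5 / W × 100
⇒ 3,211.5

Working-age: 3,211.5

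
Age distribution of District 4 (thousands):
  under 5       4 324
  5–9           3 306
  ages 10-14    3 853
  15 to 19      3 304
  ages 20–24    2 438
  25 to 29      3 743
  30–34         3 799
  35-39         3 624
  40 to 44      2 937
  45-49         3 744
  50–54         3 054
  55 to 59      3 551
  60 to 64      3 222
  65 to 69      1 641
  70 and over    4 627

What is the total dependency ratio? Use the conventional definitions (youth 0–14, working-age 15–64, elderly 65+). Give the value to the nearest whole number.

0–14: 4 324 + 3 306 + 3 853 = 11 483
15–64: 3 304 + 2 438 + 3 743 + 3 799 + 3 624 + 2 937 + 3 744 + 3 054 + 3 551 + 3 222 = 33 416
65+: 1 641 + 4 627 = 6 268
Total dependency ratio = (11 483 + 6 268) / 33 416 × 100 = 17 751 / 33 416 × 100 = 53

Total dependency ratio: 53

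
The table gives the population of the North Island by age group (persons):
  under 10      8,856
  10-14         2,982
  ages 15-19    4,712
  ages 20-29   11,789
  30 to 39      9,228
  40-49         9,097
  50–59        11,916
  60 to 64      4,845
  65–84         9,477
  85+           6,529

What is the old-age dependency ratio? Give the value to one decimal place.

Old-age dependency ratio: 31.0

0–14: 8,856 + 2,982 = 11,838
15–64: 4,712 + 11,789 + 9,228 + 9,097 + 11,916 + 4,845 = 51,587
65+: 9,477 + 6,529 = 16,006
Old-age dependency ratio = 16,006 / 51,587 × 100 = 31.0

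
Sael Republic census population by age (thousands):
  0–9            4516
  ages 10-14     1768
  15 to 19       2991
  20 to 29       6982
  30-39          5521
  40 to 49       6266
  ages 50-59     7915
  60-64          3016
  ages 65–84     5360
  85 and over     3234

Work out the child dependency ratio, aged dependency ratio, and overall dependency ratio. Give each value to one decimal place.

0–14: 4516 + 1768 = 6284
15–64: 2991 + 6982 + 5521 + 6266 + 7915 + 3016 = 32691
65+: 5360 + 3234 = 8594
Youth dependency ratio = 6284 / 32691 × 100 = 19.2
Old-age dependency ratio = 8594 / 32691 × 100 = 26.3
Total dependency ratio = (6284 + 8594) / 32691 × 100 = 14878 / 32691 × 100 = 45.5

Youth dependency ratio: 19.2
Old-age dependency ratio: 26.3
Total dependency ratio: 45.5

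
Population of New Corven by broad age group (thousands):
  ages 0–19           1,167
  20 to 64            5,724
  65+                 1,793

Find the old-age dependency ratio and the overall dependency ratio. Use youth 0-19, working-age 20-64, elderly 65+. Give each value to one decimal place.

Old-age dependency ratio: 31.3
Total dependency ratio: 51.7

Old-age dependency ratio = 1,793 / 5,724 × 100 = 31.3
Total dependency ratio = (1,167 + 1,793) / 5,724 × 100 = 2,960 / 5,724 × 100 = 51.7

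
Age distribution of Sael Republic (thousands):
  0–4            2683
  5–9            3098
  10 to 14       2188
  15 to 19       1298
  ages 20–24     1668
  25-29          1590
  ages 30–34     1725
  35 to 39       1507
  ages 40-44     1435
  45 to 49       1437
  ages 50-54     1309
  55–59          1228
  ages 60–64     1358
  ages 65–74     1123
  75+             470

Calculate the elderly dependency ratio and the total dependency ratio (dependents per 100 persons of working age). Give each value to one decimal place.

0–14: 2683 + 3098 + 2188 = 7969
15–64: 1298 + 1668 + 1590 + 1725 + 1507 + 1435 + 1437 + 1309 + 1228 + 1358 = 14555
65+: 1123 + 470 = 1593
Old-age dependency ratio = 1593 / 14555 × 100 = 10.9
Total dependency ratio = (7969 + 1593) / 14555 × 100 = 9562 / 14555 × 100 = 65.7

Old-age dependency ratio: 10.9
Total dependency ratio: 65.7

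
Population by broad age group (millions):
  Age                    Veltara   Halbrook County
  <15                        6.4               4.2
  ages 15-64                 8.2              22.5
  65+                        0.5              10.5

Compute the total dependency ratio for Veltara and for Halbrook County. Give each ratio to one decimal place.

Veltara: 84.1
Halbrook County: 65.3

Veltara: (6.4 + 0.5) / 8.2 × 100 = 6.9 / 8.2 × 100 = 84.1
Halbrook County: (4.2 + 10.5) / 22.5 × 100 = 14.7 / 22.5 × 100 = 65.3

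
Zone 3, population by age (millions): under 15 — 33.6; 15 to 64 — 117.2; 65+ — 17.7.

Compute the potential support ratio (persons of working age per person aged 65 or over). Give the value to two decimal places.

Potential support ratio: 6.62

Potential support ratio = 117.2 / 17.7 = 6.62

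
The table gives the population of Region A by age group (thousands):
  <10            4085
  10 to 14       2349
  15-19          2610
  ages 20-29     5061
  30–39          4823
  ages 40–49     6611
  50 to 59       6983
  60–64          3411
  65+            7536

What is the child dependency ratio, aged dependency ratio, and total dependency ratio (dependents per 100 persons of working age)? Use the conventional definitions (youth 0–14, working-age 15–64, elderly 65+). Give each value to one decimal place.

0–14: 4085 + 2349 = 6434
15–64: 2610 + 5061 + 4823 + 6611 + 6983 + 3411 = 29499
65+: 7536
Youth dependency ratio = 6434 / 29499 × 100 = 21.8
Old-age dependency ratio = 7536 / 29499 × 100 = 25.5
Total dependency ratio = (6434 + 7536) / 29499 × 100 = 13970 / 29499 × 100 = 47.4

Youth dependency ratio: 21.8
Old-age dependency ratio: 25.5
Total dependency ratio: 47.4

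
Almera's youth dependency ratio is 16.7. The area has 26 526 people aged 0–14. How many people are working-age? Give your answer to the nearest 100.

Working-age: 158 800

Youth dependency ratio = youth / working-age × 100
16.7 = 26 526 / W × 100
⇒ 158 800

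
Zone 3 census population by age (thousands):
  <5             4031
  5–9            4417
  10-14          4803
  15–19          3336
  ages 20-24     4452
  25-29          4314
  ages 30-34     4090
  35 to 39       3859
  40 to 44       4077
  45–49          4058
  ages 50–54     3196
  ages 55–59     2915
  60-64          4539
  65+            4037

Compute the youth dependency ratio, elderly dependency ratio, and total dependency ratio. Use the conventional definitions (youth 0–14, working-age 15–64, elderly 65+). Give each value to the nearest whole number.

0–14: 4031 + 4417 + 4803 = 13251
15–64: 3336 + 4452 + 4314 + 4090 + 3859 + 4077 + 4058 + 3196 + 2915 + 4539 = 38836
65+: 4037
Youth dependency ratio = 13251 / 38836 × 100 = 34
Old-age dependency ratio = 4037 / 38836 × 100 = 10
Total dependency ratio = (13251 + 4037) / 38836 × 100 = 17288 / 38836 × 100 = 45

Youth dependency ratio: 34
Old-age dependency ratio: 10
Total dependency ratio: 45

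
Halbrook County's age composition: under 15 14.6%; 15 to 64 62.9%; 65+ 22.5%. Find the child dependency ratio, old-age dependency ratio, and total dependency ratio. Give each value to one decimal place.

Youth dependency ratio = 14.6 / 62.9 × 100 = 23.2
Old-age dependency ratio = 22.5 / 62.9 × 100 = 35.8
Total dependency ratio = (14.6 + 22.5) / 62.9 × 100 = 37.1 / 62.9 × 100 = 59.0

Youth dependency ratio: 23.2
Old-age dependency ratio: 35.8
Total dependency ratio: 59.0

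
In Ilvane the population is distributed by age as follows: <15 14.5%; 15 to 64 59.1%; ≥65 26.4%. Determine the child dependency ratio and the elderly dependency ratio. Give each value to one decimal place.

Youth dependency ratio: 24.5
Old-age dependency ratio: 44.7

Youth dependency ratio = 14.5 / 59.1 × 100 = 24.5
Old-age dependency ratio = 26.4 / 59.1 × 100 = 44.7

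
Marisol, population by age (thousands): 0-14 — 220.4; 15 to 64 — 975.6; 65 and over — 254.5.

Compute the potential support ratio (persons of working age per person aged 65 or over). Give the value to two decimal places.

Potential support ratio: 3.83

Potential support ratio = 975.6 / 254.5 = 3.83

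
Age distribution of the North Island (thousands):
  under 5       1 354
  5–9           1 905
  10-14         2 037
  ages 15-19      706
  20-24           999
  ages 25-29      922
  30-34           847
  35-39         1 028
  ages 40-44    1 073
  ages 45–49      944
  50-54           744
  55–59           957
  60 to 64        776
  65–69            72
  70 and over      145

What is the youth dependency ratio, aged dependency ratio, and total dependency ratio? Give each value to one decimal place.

0–14: 1 354 + 1 905 + 2 037 = 5 296
15–64: 706 + 999 + 922 + 847 + 1 028 + 1 073 + 944 + 744 + 957 + 776 = 8 996
65+: 72 + 145 = 217
Youth dependency ratio = 5 296 / 8 996 × 100 = 58.9
Old-age dependency ratio = 217 / 8 996 × 100 = 2.4
Total dependency ratio = (5 296 + 217) / 8 996 × 100 = 5 513 / 8 996 × 100 = 61.3

Youth dependency ratio: 58.9
Old-age dependency ratio: 2.4
Total dependency ratio: 61.3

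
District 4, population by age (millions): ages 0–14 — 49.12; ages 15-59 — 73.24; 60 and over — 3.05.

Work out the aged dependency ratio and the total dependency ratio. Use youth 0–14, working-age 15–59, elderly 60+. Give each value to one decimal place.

Old-age dependency ratio = 3.05 / 73.24 × 100 = 4.2
Total dependency ratio = (49.12 + 3.05) / 73.24 × 100 = 52.17 / 73.24 × 100 = 71.2

Old-age dependency ratio: 4.2
Total dependency ratio: 71.2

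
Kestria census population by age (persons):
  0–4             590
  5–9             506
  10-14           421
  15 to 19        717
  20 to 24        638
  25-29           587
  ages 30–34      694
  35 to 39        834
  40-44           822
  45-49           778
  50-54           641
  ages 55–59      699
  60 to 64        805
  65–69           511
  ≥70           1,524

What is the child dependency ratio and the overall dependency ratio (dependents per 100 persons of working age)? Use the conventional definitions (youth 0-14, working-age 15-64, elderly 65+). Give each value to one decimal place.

Youth dependency ratio: 21.0
Total dependency ratio: 49.2

0–14: 590 + 506 + 421 = 1,517
15–64: 717 + 638 + 587 + 694 + 834 + 822 + 778 + 641 + 699 + 805 = 7,215
65+: 511 + 1,524 = 2,035
Youth dependency ratio = 1,517 / 7,215 × 100 = 21.0
Total dependency ratio = (1,517 + 2,035) / 7,215 × 100 = 3,552 / 7,215 × 100 = 49.2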